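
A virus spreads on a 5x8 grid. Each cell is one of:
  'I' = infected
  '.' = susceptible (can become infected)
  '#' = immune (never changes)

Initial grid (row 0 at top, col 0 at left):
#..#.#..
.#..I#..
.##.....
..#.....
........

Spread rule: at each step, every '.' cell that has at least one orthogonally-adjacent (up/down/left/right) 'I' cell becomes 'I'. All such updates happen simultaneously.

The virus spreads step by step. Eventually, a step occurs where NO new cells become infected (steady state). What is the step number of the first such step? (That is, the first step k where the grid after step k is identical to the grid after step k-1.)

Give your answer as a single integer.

Step 0 (initial): 1 infected
Step 1: +3 new -> 4 infected
Step 2: +4 new -> 8 infected
Step 3: +5 new -> 13 infected
Step 4: +6 new -> 19 infected
Step 5: +5 new -> 24 infected
Step 6: +3 new -> 27 infected
Step 7: +2 new -> 29 infected
Step 8: +1 new -> 30 infected
Step 9: +1 new -> 31 infected
Step 10: +1 new -> 32 infected
Step 11: +0 new -> 32 infected

Answer: 11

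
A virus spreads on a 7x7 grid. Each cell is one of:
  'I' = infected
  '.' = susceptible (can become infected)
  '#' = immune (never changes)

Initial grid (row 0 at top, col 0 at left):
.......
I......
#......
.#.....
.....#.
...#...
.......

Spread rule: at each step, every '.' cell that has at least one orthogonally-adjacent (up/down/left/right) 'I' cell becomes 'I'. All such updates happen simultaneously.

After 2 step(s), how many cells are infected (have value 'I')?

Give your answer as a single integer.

Answer: 6

Derivation:
Step 0 (initial): 1 infected
Step 1: +2 new -> 3 infected
Step 2: +3 new -> 6 infected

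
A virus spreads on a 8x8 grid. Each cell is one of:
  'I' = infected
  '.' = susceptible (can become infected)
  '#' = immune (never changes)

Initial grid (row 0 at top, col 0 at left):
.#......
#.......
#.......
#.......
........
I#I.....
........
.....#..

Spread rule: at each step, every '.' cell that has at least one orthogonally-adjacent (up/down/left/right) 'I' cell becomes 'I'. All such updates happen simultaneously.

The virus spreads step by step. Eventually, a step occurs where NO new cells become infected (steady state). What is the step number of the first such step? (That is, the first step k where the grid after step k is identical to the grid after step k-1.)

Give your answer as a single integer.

Step 0 (initial): 2 infected
Step 1: +5 new -> 7 infected
Step 2: +8 new -> 15 infected
Step 3: +8 new -> 23 infected
Step 4: +8 new -> 31 infected
Step 5: +8 new -> 39 infected
Step 6: +7 new -> 46 infected
Step 7: +5 new -> 51 infected
Step 8: +3 new -> 54 infected
Step 9: +2 new -> 56 infected
Step 10: +1 new -> 57 infected
Step 11: +0 new -> 57 infected

Answer: 11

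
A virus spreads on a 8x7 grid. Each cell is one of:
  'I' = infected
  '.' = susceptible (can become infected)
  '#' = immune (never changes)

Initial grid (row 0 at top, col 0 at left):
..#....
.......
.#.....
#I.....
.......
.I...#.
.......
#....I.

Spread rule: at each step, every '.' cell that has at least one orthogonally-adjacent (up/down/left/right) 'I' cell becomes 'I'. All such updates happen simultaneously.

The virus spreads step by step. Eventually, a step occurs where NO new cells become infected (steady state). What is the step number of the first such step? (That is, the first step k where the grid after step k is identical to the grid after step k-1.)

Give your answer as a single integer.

Answer: 9

Derivation:
Step 0 (initial): 3 infected
Step 1: +8 new -> 11 infected
Step 2: +11 new -> 22 infected
Step 3: +8 new -> 30 infected
Step 4: +6 new -> 36 infected
Step 5: +7 new -> 43 infected
Step 6: +5 new -> 48 infected
Step 7: +2 new -> 50 infected
Step 8: +1 new -> 51 infected
Step 9: +0 new -> 51 infected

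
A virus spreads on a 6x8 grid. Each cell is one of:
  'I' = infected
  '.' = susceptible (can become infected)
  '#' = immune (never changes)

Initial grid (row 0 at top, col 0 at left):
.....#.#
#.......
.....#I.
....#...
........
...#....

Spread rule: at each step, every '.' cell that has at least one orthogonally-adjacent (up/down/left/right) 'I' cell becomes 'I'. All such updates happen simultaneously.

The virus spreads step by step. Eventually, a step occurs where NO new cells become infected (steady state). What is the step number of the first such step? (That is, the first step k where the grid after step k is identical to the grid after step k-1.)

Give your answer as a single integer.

Step 0 (initial): 1 infected
Step 1: +3 new -> 4 infected
Step 2: +6 new -> 10 infected
Step 3: +4 new -> 14 infected
Step 4: +6 new -> 20 infected
Step 5: +5 new -> 25 infected
Step 6: +5 new -> 30 infected
Step 7: +5 new -> 35 infected
Step 8: +5 new -> 40 infected
Step 9: +2 new -> 42 infected
Step 10: +0 new -> 42 infected

Answer: 10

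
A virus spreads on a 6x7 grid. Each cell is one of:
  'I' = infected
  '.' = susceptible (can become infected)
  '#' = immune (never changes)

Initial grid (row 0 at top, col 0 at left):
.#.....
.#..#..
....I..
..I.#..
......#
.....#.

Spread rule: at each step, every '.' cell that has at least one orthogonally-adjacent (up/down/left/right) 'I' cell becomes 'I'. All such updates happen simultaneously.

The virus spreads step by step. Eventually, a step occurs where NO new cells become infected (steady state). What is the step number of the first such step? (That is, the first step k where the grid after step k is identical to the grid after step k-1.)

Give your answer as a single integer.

Step 0 (initial): 2 infected
Step 1: +6 new -> 8 infected
Step 2: +10 new -> 18 infected
Step 3: +11 new -> 29 infected
Step 4: +5 new -> 34 infected
Step 5: +1 new -> 35 infected
Step 6: +0 new -> 35 infected

Answer: 6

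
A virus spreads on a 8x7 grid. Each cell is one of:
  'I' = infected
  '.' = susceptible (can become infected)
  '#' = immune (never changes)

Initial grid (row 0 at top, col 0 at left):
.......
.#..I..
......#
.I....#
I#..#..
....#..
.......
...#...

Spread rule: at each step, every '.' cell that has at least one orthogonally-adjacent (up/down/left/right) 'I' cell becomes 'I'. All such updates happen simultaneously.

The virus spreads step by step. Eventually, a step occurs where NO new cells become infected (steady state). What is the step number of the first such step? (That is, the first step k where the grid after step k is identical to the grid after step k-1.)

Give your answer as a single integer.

Step 0 (initial): 3 infected
Step 1: +8 new -> 11 infected
Step 2: +13 new -> 24 infected
Step 3: +8 new -> 32 infected
Step 4: +6 new -> 38 infected
Step 5: +4 new -> 42 infected
Step 6: +3 new -> 45 infected
Step 7: +3 new -> 48 infected
Step 8: +1 new -> 49 infected
Step 9: +0 new -> 49 infected

Answer: 9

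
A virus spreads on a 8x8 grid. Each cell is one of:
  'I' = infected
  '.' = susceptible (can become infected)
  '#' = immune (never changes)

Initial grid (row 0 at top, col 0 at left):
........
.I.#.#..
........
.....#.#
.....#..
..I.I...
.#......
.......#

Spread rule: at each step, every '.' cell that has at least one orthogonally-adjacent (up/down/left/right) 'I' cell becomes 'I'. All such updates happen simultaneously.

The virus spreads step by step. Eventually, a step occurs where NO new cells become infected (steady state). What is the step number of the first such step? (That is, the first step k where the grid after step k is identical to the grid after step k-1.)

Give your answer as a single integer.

Answer: 8

Derivation:
Step 0 (initial): 3 infected
Step 1: +11 new -> 14 infected
Step 2: +15 new -> 29 infected
Step 3: +13 new -> 42 infected
Step 4: +8 new -> 50 infected
Step 5: +2 new -> 52 infected
Step 6: +3 new -> 55 infected
Step 7: +2 new -> 57 infected
Step 8: +0 new -> 57 infected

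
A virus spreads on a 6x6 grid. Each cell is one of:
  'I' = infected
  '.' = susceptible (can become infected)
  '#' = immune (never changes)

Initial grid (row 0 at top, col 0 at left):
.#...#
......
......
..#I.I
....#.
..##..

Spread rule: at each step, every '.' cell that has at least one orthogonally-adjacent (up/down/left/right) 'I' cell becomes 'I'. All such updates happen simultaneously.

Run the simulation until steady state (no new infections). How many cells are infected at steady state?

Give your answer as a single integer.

Step 0 (initial): 2 infected
Step 1: +5 new -> 7 infected
Step 2: +6 new -> 13 infected
Step 3: +6 new -> 19 infected
Step 4: +7 new -> 26 infected
Step 5: +3 new -> 29 infected
Step 6: +1 new -> 30 infected
Step 7: +0 new -> 30 infected

Answer: 30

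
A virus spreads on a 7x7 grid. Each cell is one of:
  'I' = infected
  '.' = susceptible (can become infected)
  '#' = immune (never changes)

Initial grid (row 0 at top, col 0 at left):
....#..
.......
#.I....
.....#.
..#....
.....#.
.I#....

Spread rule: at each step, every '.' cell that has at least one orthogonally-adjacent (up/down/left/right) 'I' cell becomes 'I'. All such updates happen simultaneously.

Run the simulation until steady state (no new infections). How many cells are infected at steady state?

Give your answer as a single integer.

Answer: 43

Derivation:
Step 0 (initial): 2 infected
Step 1: +6 new -> 8 infected
Step 2: +9 new -> 17 infected
Step 3: +10 new -> 27 infected
Step 4: +6 new -> 33 infected
Step 5: +5 new -> 38 infected
Step 6: +3 new -> 41 infected
Step 7: +2 new -> 43 infected
Step 8: +0 new -> 43 infected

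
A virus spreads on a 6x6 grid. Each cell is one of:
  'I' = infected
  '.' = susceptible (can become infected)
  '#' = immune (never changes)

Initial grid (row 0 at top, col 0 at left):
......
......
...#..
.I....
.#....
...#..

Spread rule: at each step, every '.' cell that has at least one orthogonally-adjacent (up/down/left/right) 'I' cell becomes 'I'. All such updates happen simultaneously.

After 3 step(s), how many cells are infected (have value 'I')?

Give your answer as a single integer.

Step 0 (initial): 1 infected
Step 1: +3 new -> 4 infected
Step 2: +6 new -> 10 infected
Step 3: +7 new -> 17 infected

Answer: 17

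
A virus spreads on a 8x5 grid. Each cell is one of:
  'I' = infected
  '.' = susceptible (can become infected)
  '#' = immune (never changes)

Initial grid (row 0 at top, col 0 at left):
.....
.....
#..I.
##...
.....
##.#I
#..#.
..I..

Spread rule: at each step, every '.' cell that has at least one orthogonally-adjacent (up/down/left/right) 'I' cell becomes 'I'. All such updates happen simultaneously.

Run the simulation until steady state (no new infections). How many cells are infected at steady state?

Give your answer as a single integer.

Answer: 32

Derivation:
Step 0 (initial): 3 infected
Step 1: +9 new -> 12 infected
Step 2: +11 new -> 23 infected
Step 3: +4 new -> 27 infected
Step 4: +3 new -> 30 infected
Step 5: +2 new -> 32 infected
Step 6: +0 new -> 32 infected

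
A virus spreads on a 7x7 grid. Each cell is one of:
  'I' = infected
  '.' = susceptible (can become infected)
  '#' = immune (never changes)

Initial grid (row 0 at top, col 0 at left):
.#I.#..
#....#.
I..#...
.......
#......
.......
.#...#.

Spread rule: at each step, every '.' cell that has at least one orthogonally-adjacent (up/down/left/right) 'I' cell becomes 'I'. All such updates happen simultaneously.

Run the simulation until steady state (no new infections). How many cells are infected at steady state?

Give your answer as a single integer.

Step 0 (initial): 2 infected
Step 1: +4 new -> 6 infected
Step 2: +4 new -> 10 infected
Step 3: +3 new -> 13 infected
Step 4: +4 new -> 17 infected
Step 5: +5 new -> 22 infected
Step 6: +6 new -> 28 infected
Step 7: +5 new -> 33 infected
Step 8: +4 new -> 37 infected
Step 9: +2 new -> 39 infected
Step 10: +1 new -> 40 infected
Step 11: +0 new -> 40 infected

Answer: 40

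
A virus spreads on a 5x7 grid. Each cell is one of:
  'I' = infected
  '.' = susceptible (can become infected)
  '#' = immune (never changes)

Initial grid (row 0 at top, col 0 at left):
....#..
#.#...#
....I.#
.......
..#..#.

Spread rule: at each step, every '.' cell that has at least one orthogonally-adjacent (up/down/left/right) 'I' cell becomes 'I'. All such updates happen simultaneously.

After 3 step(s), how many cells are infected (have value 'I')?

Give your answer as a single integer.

Step 0 (initial): 1 infected
Step 1: +4 new -> 5 infected
Step 2: +6 new -> 11 infected
Step 3: +6 new -> 17 infected

Answer: 17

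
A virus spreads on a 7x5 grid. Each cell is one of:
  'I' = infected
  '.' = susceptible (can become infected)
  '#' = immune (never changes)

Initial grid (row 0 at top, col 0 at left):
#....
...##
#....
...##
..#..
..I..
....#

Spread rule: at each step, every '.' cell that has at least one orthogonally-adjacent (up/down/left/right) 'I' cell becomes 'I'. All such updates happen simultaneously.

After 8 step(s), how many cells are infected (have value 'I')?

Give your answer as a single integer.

Step 0 (initial): 1 infected
Step 1: +3 new -> 4 infected
Step 2: +6 new -> 10 infected
Step 3: +4 new -> 14 infected
Step 4: +3 new -> 17 infected
Step 5: +2 new -> 19 infected
Step 6: +4 new -> 23 infected
Step 7: +2 new -> 25 infected
Step 8: +1 new -> 26 infected

Answer: 26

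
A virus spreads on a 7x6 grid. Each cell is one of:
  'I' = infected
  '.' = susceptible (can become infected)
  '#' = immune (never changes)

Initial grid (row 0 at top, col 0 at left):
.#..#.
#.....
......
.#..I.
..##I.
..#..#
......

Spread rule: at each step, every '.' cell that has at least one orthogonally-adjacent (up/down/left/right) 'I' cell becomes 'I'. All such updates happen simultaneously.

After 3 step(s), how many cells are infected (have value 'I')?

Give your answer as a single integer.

Step 0 (initial): 2 infected
Step 1: +5 new -> 7 infected
Step 2: +6 new -> 13 infected
Step 3: +5 new -> 18 infected

Answer: 18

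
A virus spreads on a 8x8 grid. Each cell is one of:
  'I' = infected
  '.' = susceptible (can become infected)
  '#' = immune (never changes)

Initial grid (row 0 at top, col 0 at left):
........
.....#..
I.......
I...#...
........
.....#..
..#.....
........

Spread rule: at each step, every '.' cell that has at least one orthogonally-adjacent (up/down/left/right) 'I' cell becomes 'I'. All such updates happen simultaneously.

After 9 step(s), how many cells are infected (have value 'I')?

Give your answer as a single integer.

Step 0 (initial): 2 infected
Step 1: +4 new -> 6 infected
Step 2: +6 new -> 12 infected
Step 3: +7 new -> 19 infected
Step 4: +7 new -> 26 infected
Step 5: +6 new -> 32 infected
Step 6: +7 new -> 39 infected
Step 7: +7 new -> 46 infected
Step 8: +7 new -> 53 infected
Step 9: +4 new -> 57 infected

Answer: 57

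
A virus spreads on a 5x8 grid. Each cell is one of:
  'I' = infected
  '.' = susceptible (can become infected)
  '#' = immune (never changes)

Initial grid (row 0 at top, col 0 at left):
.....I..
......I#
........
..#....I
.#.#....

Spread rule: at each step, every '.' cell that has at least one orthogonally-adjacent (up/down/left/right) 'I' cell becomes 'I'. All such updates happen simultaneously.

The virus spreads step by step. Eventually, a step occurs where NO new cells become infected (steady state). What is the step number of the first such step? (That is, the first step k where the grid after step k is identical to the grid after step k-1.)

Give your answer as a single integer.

Step 0 (initial): 3 infected
Step 1: +7 new -> 10 infected
Step 2: +6 new -> 16 infected
Step 3: +5 new -> 21 infected
Step 4: +5 new -> 26 infected
Step 5: +3 new -> 29 infected
Step 6: +2 new -> 31 infected
Step 7: +2 new -> 33 infected
Step 8: +1 new -> 34 infected
Step 9: +1 new -> 35 infected
Step 10: +0 new -> 35 infected

Answer: 10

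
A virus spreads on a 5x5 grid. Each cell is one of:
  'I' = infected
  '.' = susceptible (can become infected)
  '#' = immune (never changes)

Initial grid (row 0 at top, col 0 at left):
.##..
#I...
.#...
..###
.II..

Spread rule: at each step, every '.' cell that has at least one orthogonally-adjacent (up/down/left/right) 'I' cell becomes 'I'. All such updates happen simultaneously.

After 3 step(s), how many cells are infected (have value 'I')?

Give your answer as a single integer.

Step 0 (initial): 3 infected
Step 1: +4 new -> 7 infected
Step 2: +4 new -> 11 infected
Step 3: +4 new -> 15 infected

Answer: 15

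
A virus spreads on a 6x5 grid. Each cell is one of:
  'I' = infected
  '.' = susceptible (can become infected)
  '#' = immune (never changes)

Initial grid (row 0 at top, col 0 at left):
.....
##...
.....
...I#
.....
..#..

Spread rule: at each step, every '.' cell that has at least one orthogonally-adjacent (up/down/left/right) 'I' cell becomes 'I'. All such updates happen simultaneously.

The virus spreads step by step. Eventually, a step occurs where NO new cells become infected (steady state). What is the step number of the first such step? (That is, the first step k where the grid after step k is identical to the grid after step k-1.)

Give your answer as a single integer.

Answer: 7

Derivation:
Step 0 (initial): 1 infected
Step 1: +3 new -> 4 infected
Step 2: +7 new -> 11 infected
Step 3: +7 new -> 18 infected
Step 4: +5 new -> 23 infected
Step 5: +2 new -> 25 infected
Step 6: +1 new -> 26 infected
Step 7: +0 new -> 26 infected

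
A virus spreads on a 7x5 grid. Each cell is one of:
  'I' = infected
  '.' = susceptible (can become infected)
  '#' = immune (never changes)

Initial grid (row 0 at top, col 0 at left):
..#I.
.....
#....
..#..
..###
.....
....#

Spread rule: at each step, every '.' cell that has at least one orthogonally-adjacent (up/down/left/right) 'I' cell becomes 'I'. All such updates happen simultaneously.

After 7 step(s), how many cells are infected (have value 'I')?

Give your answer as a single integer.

Answer: 20

Derivation:
Step 0 (initial): 1 infected
Step 1: +2 new -> 3 infected
Step 2: +3 new -> 6 infected
Step 3: +4 new -> 10 infected
Step 4: +4 new -> 14 infected
Step 5: +2 new -> 16 infected
Step 6: +2 new -> 18 infected
Step 7: +2 new -> 20 infected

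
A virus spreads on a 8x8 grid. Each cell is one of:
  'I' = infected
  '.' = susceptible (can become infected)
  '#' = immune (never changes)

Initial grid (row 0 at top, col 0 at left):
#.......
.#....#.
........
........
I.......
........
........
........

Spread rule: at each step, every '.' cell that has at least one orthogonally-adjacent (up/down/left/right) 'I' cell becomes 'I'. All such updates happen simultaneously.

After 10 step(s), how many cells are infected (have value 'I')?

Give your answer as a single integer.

Answer: 60

Derivation:
Step 0 (initial): 1 infected
Step 1: +3 new -> 4 infected
Step 2: +5 new -> 9 infected
Step 3: +7 new -> 16 infected
Step 4: +6 new -> 22 infected
Step 5: +7 new -> 29 infected
Step 6: +8 new -> 37 infected
Step 7: +9 new -> 46 infected
Step 8: +7 new -> 53 infected
Step 9: +4 new -> 57 infected
Step 10: +3 new -> 60 infected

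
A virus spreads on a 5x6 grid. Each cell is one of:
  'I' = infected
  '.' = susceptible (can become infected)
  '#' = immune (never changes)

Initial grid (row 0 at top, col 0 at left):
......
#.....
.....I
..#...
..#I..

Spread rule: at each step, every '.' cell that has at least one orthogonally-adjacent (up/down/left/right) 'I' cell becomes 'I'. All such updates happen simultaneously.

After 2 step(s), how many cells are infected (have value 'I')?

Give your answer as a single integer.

Answer: 12

Derivation:
Step 0 (initial): 2 infected
Step 1: +5 new -> 7 infected
Step 2: +5 new -> 12 infected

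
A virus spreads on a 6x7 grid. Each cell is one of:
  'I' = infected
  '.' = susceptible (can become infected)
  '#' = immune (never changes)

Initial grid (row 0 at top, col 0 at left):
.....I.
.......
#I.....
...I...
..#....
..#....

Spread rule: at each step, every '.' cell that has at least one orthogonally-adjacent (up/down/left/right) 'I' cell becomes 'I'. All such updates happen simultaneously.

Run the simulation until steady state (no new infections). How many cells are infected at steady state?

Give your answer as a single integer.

Step 0 (initial): 3 infected
Step 1: +10 new -> 13 infected
Step 2: +14 new -> 27 infected
Step 3: +8 new -> 35 infected
Step 4: +3 new -> 38 infected
Step 5: +1 new -> 39 infected
Step 6: +0 new -> 39 infected

Answer: 39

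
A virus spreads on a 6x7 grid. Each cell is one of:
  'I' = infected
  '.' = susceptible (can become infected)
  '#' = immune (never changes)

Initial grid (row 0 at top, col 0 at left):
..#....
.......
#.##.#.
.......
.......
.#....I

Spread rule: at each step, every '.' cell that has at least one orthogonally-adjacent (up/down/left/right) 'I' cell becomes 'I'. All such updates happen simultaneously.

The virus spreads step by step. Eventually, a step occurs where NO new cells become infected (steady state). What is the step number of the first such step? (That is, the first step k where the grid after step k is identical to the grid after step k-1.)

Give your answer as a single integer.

Step 0 (initial): 1 infected
Step 1: +2 new -> 3 infected
Step 2: +3 new -> 6 infected
Step 3: +4 new -> 10 infected
Step 4: +4 new -> 14 infected
Step 5: +5 new -> 19 infected
Step 6: +4 new -> 23 infected
Step 7: +4 new -> 27 infected
Step 8: +5 new -> 32 infected
Step 9: +1 new -> 33 infected
Step 10: +2 new -> 35 infected
Step 11: +1 new -> 36 infected
Step 12: +0 new -> 36 infected

Answer: 12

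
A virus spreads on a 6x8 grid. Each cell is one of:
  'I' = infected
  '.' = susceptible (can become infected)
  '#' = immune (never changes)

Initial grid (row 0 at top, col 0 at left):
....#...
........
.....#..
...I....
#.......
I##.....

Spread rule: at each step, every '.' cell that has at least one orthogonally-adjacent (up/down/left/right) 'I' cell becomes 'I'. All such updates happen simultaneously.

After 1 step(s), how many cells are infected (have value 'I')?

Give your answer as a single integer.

Step 0 (initial): 2 infected
Step 1: +4 new -> 6 infected

Answer: 6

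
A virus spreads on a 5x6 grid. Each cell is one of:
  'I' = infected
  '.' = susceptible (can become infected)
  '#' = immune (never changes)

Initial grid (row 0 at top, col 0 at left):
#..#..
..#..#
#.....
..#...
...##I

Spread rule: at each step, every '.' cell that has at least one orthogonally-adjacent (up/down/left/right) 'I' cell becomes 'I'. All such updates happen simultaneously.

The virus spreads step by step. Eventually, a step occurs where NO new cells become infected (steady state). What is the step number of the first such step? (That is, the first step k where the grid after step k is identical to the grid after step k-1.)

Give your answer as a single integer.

Step 0 (initial): 1 infected
Step 1: +1 new -> 2 infected
Step 2: +2 new -> 4 infected
Step 3: +2 new -> 6 infected
Step 4: +2 new -> 8 infected
Step 5: +3 new -> 11 infected
Step 6: +2 new -> 13 infected
Step 7: +2 new -> 15 infected
Step 8: +4 new -> 19 infected
Step 9: +3 new -> 22 infected
Step 10: +0 new -> 22 infected

Answer: 10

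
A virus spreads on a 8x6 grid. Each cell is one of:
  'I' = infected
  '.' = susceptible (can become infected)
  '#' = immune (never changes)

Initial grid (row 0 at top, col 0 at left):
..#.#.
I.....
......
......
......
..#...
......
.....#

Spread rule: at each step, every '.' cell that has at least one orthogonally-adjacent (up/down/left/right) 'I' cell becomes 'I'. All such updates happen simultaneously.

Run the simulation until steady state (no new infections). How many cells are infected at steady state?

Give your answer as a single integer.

Step 0 (initial): 1 infected
Step 1: +3 new -> 4 infected
Step 2: +4 new -> 8 infected
Step 3: +4 new -> 12 infected
Step 4: +6 new -> 18 infected
Step 5: +6 new -> 24 infected
Step 6: +6 new -> 30 infected
Step 7: +5 new -> 35 infected
Step 8: +4 new -> 39 infected
Step 9: +3 new -> 42 infected
Step 10: +2 new -> 44 infected
Step 11: +0 new -> 44 infected

Answer: 44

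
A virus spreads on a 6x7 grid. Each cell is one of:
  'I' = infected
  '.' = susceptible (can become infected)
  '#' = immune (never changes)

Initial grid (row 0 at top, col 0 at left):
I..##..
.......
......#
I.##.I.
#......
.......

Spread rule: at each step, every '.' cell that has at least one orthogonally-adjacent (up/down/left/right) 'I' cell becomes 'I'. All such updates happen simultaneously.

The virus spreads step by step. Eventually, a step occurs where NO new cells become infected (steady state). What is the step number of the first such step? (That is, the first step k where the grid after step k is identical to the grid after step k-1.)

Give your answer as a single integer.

Answer: 5

Derivation:
Step 0 (initial): 3 infected
Step 1: +8 new -> 11 infected
Step 2: +9 new -> 20 infected
Step 3: +11 new -> 31 infected
Step 4: +5 new -> 36 infected
Step 5: +0 new -> 36 infected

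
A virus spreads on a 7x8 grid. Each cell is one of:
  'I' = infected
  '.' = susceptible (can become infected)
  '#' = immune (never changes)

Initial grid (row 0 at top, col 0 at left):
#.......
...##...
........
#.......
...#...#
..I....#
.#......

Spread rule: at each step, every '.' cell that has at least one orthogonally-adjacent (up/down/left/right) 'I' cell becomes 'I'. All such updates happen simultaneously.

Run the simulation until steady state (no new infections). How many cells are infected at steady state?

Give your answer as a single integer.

Answer: 48

Derivation:
Step 0 (initial): 1 infected
Step 1: +4 new -> 5 infected
Step 2: +5 new -> 10 infected
Step 3: +8 new -> 18 infected
Step 4: +7 new -> 25 infected
Step 5: +7 new -> 32 infected
Step 6: +6 new -> 38 infected
Step 7: +4 new -> 42 infected
Step 8: +3 new -> 45 infected
Step 9: +2 new -> 47 infected
Step 10: +1 new -> 48 infected
Step 11: +0 new -> 48 infected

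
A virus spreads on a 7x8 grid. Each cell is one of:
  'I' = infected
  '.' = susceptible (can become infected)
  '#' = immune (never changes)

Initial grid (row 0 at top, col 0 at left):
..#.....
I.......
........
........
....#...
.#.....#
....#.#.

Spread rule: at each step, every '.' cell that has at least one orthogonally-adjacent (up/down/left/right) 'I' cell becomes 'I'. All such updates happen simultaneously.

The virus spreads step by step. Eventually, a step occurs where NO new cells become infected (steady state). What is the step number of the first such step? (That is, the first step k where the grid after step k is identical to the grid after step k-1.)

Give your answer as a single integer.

Answer: 11

Derivation:
Step 0 (initial): 1 infected
Step 1: +3 new -> 4 infected
Step 2: +4 new -> 8 infected
Step 3: +4 new -> 12 infected
Step 4: +6 new -> 18 infected
Step 5: +6 new -> 24 infected
Step 6: +7 new -> 31 infected
Step 7: +6 new -> 37 infected
Step 8: +6 new -> 43 infected
Step 9: +3 new -> 46 infected
Step 10: +3 new -> 49 infected
Step 11: +0 new -> 49 infected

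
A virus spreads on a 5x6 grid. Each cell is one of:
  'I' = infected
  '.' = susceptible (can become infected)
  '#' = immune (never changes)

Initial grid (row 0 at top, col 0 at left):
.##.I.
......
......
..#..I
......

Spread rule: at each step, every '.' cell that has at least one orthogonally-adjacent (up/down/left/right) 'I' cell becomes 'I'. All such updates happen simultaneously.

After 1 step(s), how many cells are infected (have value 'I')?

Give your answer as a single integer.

Step 0 (initial): 2 infected
Step 1: +6 new -> 8 infected

Answer: 8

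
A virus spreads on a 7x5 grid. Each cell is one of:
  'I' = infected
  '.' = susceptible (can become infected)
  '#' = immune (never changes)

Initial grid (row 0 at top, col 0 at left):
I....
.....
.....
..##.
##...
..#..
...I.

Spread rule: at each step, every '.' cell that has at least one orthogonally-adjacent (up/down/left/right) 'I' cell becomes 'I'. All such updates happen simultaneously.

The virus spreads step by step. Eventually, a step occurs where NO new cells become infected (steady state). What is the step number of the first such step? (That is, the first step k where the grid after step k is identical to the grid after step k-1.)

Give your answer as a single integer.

Step 0 (initial): 2 infected
Step 1: +5 new -> 7 infected
Step 2: +6 new -> 13 infected
Step 3: +8 new -> 21 infected
Step 4: +6 new -> 27 infected
Step 5: +3 new -> 30 infected
Step 6: +0 new -> 30 infected

Answer: 6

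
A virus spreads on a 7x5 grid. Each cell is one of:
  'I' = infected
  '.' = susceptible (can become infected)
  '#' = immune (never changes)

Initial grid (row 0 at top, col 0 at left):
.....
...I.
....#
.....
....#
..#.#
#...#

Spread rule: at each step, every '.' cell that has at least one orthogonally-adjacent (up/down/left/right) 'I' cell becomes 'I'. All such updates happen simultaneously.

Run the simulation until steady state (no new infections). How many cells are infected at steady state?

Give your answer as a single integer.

Step 0 (initial): 1 infected
Step 1: +4 new -> 5 infected
Step 2: +5 new -> 10 infected
Step 3: +6 new -> 16 infected
Step 4: +5 new -> 21 infected
Step 5: +3 new -> 24 infected
Step 6: +3 new -> 27 infected
Step 7: +2 new -> 29 infected
Step 8: +0 new -> 29 infected

Answer: 29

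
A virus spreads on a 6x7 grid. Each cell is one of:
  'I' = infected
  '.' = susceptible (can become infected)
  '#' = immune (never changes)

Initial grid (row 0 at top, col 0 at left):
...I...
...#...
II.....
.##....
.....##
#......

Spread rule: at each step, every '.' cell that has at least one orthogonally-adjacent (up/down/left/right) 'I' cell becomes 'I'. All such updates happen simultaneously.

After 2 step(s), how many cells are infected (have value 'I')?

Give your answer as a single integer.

Answer: 16

Derivation:
Step 0 (initial): 3 infected
Step 1: +6 new -> 9 infected
Step 2: +7 new -> 16 infected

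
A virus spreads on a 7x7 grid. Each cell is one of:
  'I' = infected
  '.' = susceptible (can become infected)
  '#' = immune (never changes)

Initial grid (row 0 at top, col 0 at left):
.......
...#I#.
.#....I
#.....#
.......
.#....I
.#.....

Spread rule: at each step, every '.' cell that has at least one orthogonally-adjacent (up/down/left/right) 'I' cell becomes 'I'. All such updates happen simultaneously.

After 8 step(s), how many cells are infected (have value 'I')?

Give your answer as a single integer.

Answer: 41

Derivation:
Step 0 (initial): 3 infected
Step 1: +7 new -> 10 infected
Step 2: +9 new -> 19 infected
Step 3: +6 new -> 25 infected
Step 4: +6 new -> 31 infected
Step 5: +5 new -> 36 infected
Step 6: +2 new -> 38 infected
Step 7: +2 new -> 40 infected
Step 8: +1 new -> 41 infected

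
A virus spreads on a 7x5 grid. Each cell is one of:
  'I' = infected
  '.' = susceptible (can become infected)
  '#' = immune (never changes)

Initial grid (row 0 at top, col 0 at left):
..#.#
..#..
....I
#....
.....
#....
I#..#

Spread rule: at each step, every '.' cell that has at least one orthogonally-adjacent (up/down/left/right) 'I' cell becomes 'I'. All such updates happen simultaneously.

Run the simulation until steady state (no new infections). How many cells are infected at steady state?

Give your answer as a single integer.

Answer: 28

Derivation:
Step 0 (initial): 2 infected
Step 1: +3 new -> 5 infected
Step 2: +4 new -> 9 infected
Step 3: +5 new -> 14 infected
Step 4: +5 new -> 19 infected
Step 5: +5 new -> 24 infected
Step 6: +4 new -> 28 infected
Step 7: +0 new -> 28 infected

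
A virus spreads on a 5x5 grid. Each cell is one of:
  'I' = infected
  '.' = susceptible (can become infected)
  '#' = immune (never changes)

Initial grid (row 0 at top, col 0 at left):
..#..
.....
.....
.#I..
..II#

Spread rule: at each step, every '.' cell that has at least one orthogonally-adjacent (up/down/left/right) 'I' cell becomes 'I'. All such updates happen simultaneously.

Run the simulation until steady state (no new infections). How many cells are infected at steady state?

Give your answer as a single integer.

Answer: 22

Derivation:
Step 0 (initial): 3 infected
Step 1: +3 new -> 6 infected
Step 2: +5 new -> 11 infected
Step 3: +5 new -> 16 infected
Step 4: +4 new -> 20 infected
Step 5: +2 new -> 22 infected
Step 6: +0 new -> 22 infected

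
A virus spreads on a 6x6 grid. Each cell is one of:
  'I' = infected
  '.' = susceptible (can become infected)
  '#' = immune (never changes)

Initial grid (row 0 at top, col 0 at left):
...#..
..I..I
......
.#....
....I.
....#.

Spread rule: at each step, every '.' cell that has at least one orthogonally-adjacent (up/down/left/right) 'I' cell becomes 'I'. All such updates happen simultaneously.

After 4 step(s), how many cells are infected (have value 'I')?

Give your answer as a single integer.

Answer: 32

Derivation:
Step 0 (initial): 3 infected
Step 1: +10 new -> 13 infected
Step 2: +12 new -> 25 infected
Step 3: +4 new -> 29 infected
Step 4: +3 new -> 32 infected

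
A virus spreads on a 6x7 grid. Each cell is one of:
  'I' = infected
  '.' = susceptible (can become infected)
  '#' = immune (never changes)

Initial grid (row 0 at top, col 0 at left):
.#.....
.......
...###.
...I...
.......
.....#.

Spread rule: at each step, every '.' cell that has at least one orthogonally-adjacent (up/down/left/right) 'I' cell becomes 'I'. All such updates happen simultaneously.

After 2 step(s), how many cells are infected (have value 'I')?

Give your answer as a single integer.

Answer: 10

Derivation:
Step 0 (initial): 1 infected
Step 1: +3 new -> 4 infected
Step 2: +6 new -> 10 infected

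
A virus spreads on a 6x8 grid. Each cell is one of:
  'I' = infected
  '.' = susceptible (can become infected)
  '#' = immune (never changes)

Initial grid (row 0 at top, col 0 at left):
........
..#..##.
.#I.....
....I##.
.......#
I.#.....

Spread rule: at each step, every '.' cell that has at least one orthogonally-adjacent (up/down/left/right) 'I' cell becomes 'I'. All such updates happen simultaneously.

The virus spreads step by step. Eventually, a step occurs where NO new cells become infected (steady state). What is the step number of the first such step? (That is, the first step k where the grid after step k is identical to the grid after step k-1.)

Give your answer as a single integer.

Answer: 7

Derivation:
Step 0 (initial): 3 infected
Step 1: +7 new -> 10 infected
Step 2: +10 new -> 20 infected
Step 3: +7 new -> 27 infected
Step 4: +5 new -> 32 infected
Step 5: +7 new -> 39 infected
Step 6: +1 new -> 40 infected
Step 7: +0 new -> 40 infected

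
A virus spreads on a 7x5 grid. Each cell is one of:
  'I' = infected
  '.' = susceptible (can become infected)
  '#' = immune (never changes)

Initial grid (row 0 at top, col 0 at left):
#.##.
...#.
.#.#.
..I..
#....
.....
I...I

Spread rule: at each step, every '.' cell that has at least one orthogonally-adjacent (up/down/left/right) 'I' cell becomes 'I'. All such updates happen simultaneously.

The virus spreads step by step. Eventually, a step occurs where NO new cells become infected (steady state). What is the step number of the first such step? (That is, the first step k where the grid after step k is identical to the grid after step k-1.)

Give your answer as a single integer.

Answer: 6

Derivation:
Step 0 (initial): 3 infected
Step 1: +8 new -> 11 infected
Step 2: +10 new -> 21 infected
Step 3: +3 new -> 24 infected
Step 4: +3 new -> 27 infected
Step 5: +1 new -> 28 infected
Step 6: +0 new -> 28 infected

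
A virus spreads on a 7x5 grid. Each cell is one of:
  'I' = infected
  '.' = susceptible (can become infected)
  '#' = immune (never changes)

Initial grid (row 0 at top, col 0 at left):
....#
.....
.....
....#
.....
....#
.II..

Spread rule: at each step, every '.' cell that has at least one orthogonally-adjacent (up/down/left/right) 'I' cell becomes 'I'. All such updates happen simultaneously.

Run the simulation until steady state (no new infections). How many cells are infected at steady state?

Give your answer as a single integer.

Step 0 (initial): 2 infected
Step 1: +4 new -> 6 infected
Step 2: +5 new -> 11 infected
Step 3: +4 new -> 15 infected
Step 4: +5 new -> 20 infected
Step 5: +4 new -> 24 infected
Step 6: +5 new -> 29 infected
Step 7: +3 new -> 32 infected
Step 8: +0 new -> 32 infected

Answer: 32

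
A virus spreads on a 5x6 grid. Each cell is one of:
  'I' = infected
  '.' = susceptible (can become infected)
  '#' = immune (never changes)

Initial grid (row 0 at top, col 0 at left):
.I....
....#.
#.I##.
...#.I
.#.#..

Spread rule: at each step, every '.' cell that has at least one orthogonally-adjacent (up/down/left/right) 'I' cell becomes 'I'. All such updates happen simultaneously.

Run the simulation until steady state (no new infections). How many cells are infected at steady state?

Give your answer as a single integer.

Step 0 (initial): 3 infected
Step 1: +9 new -> 12 infected
Step 2: +7 new -> 19 infected
Step 3: +3 new -> 22 infected
Step 4: +1 new -> 23 infected
Step 5: +0 new -> 23 infected

Answer: 23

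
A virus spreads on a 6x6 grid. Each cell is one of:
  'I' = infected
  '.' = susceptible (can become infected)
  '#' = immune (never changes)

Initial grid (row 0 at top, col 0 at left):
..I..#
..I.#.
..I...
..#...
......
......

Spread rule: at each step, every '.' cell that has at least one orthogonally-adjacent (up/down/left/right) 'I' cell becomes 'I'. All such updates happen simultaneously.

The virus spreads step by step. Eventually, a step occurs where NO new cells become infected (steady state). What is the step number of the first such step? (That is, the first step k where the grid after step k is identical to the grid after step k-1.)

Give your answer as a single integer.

Answer: 7

Derivation:
Step 0 (initial): 3 infected
Step 1: +6 new -> 9 infected
Step 2: +7 new -> 16 infected
Step 3: +5 new -> 21 infected
Step 4: +7 new -> 28 infected
Step 5: +4 new -> 32 infected
Step 6: +1 new -> 33 infected
Step 7: +0 new -> 33 infected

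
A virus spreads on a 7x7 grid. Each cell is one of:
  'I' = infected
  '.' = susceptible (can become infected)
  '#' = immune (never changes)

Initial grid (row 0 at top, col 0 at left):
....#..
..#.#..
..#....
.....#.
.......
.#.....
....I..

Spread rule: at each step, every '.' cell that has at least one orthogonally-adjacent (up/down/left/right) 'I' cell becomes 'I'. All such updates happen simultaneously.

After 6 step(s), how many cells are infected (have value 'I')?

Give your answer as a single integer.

Step 0 (initial): 1 infected
Step 1: +3 new -> 4 infected
Step 2: +5 new -> 9 infected
Step 3: +6 new -> 15 infected
Step 4: +5 new -> 20 infected
Step 5: +6 new -> 26 infected
Step 6: +5 new -> 31 infected

Answer: 31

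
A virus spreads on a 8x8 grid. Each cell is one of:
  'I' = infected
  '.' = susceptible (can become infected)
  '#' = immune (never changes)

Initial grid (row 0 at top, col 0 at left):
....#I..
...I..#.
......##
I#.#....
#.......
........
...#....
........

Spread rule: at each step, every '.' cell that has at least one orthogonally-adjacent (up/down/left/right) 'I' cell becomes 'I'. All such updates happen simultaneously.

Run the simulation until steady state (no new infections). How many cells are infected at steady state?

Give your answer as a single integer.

Answer: 56

Derivation:
Step 0 (initial): 3 infected
Step 1: +7 new -> 10 infected
Step 2: +8 new -> 18 infected
Step 3: +6 new -> 24 infected
Step 4: +4 new -> 28 infected
Step 5: +7 new -> 35 infected
Step 6: +7 new -> 42 infected
Step 7: +7 new -> 49 infected
Step 8: +5 new -> 54 infected
Step 9: +2 new -> 56 infected
Step 10: +0 new -> 56 infected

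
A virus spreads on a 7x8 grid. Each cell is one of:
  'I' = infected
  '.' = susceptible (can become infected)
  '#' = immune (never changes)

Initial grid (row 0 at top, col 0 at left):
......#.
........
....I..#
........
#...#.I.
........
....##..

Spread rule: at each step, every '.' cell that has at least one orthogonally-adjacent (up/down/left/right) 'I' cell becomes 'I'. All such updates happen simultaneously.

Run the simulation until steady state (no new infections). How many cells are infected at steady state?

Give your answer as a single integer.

Step 0 (initial): 2 infected
Step 1: +8 new -> 10 infected
Step 2: +11 new -> 21 infected
Step 3: +9 new -> 30 infected
Step 4: +7 new -> 37 infected
Step 5: +7 new -> 44 infected
Step 6: +3 new -> 47 infected
Step 7: +2 new -> 49 infected
Step 8: +1 new -> 50 infected
Step 9: +0 new -> 50 infected

Answer: 50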